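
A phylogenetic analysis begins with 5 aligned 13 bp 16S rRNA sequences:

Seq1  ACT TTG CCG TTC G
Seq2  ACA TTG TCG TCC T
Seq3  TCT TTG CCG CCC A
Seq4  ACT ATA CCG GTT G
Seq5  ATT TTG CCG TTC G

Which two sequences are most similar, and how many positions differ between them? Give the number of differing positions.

Pairwise Hamming distances:
  Seq1 vs Seq2: 4
  Seq1 vs Seq3: 4
  Seq1 vs Seq4: 4
  Seq1 vs Seq5: 1
  Seq2 vs Seq3: 5
  Seq2 vs Seq4: 8
  Seq2 vs Seq5: 5
  Seq3 vs Seq4: 7
  Seq3 vs Seq5: 5
  Seq4 vs Seq5: 5
The smallest is 1, between Seq1 and Seq5.

1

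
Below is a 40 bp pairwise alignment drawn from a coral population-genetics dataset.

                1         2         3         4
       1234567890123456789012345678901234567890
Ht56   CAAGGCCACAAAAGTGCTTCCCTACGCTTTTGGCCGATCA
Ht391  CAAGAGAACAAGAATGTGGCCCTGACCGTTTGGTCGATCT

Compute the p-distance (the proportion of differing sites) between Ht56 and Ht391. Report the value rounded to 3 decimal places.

The sequences differ at positions 5 (G/A), 6 (C/G), 7 (C/A), 12 (A/G), 14 (G/A), 17 (C/T), 18 (T/G), 19 (T/G), 24 (A/G), 25 (C/A), 26 (G/C), 28 (T/G), 34 (C/T), 40 (A/T).
There are 14 differences over 40 sites, so p = 14/40 = 0.350.

0.350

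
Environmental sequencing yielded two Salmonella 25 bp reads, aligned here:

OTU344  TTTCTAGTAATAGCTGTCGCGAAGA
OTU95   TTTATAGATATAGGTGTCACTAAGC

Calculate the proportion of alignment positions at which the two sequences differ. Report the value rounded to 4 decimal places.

0.2800

Differing sites — 4:C/A; 8:T/A; 9:A/T; 14:C/G; 19:G/A; 21:G/T; 25:A/C.
There are 7 differences over 25 sites, so p = 7/25 = 0.2800.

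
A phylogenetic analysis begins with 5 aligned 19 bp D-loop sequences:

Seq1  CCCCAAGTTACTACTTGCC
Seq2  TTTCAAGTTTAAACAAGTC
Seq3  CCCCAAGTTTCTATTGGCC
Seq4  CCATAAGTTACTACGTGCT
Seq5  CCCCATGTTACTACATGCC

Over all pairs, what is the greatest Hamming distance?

Pairwise Hamming distances:
  Seq1 vs Seq2: 9
  Seq1 vs Seq3: 3
  Seq1 vs Seq4: 4
  Seq1 vs Seq5: 2
  Seq2 vs Seq3: 9
  Seq2 vs Seq4: 11
  Seq2 vs Seq5: 9
  Seq3 vs Seq4: 7
  Seq3 vs Seq5: 5
  Seq4 vs Seq5: 5
The largest is 11, between Seq2 and Seq4.

11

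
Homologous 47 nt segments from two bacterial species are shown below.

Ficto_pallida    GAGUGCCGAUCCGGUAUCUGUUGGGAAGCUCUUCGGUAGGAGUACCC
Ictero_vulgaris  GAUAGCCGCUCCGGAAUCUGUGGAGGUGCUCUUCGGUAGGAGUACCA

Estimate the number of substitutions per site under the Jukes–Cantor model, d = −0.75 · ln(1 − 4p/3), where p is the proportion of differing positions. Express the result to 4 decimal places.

0.2211

Differing sites — 3:G/U; 4:U/A; 9:A/C; 15:U/A; 22:U/G; 24:G/A; 26:A/G; 27:A/U; 47:C/A.
p = 9/47 = 0.191489.
d = −0.75 · ln(1 − (4/3)·0.191489) = −0.75 · ln(0.744681) = −0.75 · (-0.294799) = 0.2211.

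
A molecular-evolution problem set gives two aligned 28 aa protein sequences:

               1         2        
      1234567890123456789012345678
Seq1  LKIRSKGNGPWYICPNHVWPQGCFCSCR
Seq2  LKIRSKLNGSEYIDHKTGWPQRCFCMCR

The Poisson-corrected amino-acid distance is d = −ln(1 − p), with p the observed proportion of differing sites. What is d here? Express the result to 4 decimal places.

The sequences differ at positions 7 (G/L), 10 (P/S), 11 (W/E), 14 (C/D), 15 (P/H), 16 (N/K), 17 (H/T), 18 (V/G), 22 (G/R), 26 (S/M).
p = 10/28 = 0.357143.
d = −ln(1 − 0.357143) = −ln(0.642857) = 0.4418.

0.4418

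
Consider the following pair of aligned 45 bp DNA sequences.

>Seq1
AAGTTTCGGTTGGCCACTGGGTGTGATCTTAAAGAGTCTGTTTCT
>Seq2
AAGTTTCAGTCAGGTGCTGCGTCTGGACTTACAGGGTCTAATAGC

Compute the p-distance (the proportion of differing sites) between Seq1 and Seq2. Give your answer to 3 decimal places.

Mismatches occur at site 8 (G↔A), site 11 (T↔C), site 12 (G↔A), site 14 (C↔G), site 15 (C↔T), site 16 (A↔G), site 20 (G↔C), site 23 (G↔C), site 26 (A↔G), site 27 (T↔A), site 32 (A↔C), site 35 (A↔G), site 40 (G↔A), site 41 (T↔A), site 43 (T↔A), site 44 (C↔G), site 45 (T↔C).
There are 17 differences over 45 sites, so p = 17/45 = 0.378.

0.378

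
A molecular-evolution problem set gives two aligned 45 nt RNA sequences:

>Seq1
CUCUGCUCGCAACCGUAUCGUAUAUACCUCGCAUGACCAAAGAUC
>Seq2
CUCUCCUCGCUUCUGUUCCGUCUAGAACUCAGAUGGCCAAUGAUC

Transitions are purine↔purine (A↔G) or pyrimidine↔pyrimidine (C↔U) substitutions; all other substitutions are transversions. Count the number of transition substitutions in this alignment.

The sequences differ at positions 5 (G/C, transversion), 11 (A/U, transversion), 12 (A/U, transversion), 14 (C/U, transition), 17 (A/U, transversion), 18 (U/C, transition), 22 (A/C, transversion), 25 (U/G, transversion), 27 (C/A, transversion), 31 (G/A, transition), 32 (C/G, transversion), 36 (A/G, transition), 41 (A/U, transversion).
Of the 13 differences, 4 transitions and 9 transversions, so the answer is 4.

4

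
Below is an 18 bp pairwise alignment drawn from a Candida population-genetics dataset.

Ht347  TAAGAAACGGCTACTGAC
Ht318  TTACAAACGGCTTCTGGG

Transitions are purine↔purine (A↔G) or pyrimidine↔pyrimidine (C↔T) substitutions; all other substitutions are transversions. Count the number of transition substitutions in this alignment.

1

The sequences differ at positions 2 (A/T, transversion), 4 (G/C, transversion), 13 (A/T, transversion), 17 (A/G, transition), 18 (C/G, transversion).
Of the 5 differences, 1 transition and 4 transversions, so the answer is 1.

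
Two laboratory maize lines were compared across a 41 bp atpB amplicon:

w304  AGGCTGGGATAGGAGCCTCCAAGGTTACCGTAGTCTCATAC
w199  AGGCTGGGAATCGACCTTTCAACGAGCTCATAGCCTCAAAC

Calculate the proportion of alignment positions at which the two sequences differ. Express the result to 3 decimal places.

0.341

The sequences differ at positions 10 (T/A), 11 (A/T), 12 (G/C), 15 (G/C), 17 (C/T), 19 (C/T), 23 (G/C), 25 (T/A), 26 (T/G), 27 (A/C), 28 (C/T), 30 (G/A), 34 (T/C), 39 (T/A).
There are 14 differences over 41 sites, so p = 14/41 = 0.341.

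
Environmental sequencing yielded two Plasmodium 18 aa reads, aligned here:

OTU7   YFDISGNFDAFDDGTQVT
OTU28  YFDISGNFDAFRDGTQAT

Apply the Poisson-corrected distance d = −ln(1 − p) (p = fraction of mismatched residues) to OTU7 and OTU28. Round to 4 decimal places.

0.1178

The sequences differ at positions 12 (D/R), 17 (V/A).
p = 2/18 = 0.111111.
d = −ln(1 − 0.111111) = −ln(0.888889) = 0.1178.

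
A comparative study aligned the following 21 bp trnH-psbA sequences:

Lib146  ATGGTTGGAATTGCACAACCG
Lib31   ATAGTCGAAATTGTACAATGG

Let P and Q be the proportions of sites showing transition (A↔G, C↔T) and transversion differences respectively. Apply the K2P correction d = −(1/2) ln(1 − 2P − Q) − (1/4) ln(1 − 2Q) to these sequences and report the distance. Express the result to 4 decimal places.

0.3960

Differing sites — 3:G/A (Ti); 6:T/C (Ti); 8:G/A (Ti); 14:C/T (Ti); 19:C/T (Ti); 20:C/G (Tv).
Of the 6 differences, 5 transitions and 1 transversion over 21 sites: P = 5/21 = 0.238095, Q = 1/21 = 0.047619.
d = −0.5·ln(0.476191) − 0.25·ln(0.904762) = −0.5·(-0.741936) − 0.25·(-0.100083) = 0.3960.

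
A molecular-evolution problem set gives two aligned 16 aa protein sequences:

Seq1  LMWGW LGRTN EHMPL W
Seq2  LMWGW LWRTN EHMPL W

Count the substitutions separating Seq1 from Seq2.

1

A single mismatch occurs at site 7 (G/W).
That gives 1 mismatch out of 16 aligned sites, so the Hamming distance is 1.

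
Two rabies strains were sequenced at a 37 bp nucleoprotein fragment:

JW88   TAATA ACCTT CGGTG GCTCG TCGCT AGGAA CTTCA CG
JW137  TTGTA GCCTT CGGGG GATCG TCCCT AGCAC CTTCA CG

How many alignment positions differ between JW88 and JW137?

Differing sites — 2:A/T; 3:A/G; 6:A/G; 14:T/G; 17:C/A; 23:G/C; 28:G/C; 30:A/C.
That gives 8 mismatches out of 37 aligned sites, so the Hamming distance is 8.

8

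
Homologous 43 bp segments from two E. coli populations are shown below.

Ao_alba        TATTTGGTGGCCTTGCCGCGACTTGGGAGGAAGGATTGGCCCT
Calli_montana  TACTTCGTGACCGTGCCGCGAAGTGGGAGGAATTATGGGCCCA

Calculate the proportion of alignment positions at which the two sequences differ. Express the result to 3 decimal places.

Mismatches occur at site 3 (T/C), site 6 (G/C), site 10 (G/A), site 13 (T/G), site 22 (C/A), site 23 (T/G), site 33 (G/T), site 34 (G/T), site 37 (T/G), site 43 (T/A).
There are 10 differences over 43 sites, so p = 10/43 = 0.233.

0.233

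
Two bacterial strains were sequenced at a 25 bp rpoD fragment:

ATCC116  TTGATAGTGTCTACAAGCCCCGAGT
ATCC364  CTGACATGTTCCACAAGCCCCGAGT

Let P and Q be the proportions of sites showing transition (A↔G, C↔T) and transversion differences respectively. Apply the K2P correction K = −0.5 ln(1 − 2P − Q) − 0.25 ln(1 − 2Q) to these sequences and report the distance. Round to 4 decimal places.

Differing sites — 1:T/C (Ti); 5:T/C (Ti); 7:G/T (Tv); 8:T/G (Tv); 9:G/T (Tv); 12:T/C (Ti).
Of the 6 differences, 3 transitions and 3 transversions over 25 sites: P = 3/25 = 0.120000, Q = 3/25 = 0.120000.
d = −0.5·ln(0.640000) − 0.25·ln(0.760000) = −0.5·(-0.446287) − 0.25·(-0.274437) = 0.2918.

0.2918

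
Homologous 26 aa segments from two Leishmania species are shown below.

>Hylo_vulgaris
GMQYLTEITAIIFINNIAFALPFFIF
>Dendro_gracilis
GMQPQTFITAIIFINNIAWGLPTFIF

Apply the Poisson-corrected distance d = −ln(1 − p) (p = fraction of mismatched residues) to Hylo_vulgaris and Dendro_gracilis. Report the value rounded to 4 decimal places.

0.2624

Mismatches occur at site 4 (Y→P), site 5 (L→Q), site 7 (E→F), site 19 (F→W), site 20 (A→G), site 23 (F→T).
p = 6/26 = 0.230769.
d = −ln(1 − 0.230769) = −ln(0.769231) = 0.2624.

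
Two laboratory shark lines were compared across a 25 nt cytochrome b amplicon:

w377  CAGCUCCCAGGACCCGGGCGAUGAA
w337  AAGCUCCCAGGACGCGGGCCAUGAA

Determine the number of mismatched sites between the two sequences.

Mismatches occur at site 1 (C→A), site 14 (C→G), site 20 (G→C).
That gives 3 mismatches out of 25 aligned sites, so the Hamming distance is 3.

3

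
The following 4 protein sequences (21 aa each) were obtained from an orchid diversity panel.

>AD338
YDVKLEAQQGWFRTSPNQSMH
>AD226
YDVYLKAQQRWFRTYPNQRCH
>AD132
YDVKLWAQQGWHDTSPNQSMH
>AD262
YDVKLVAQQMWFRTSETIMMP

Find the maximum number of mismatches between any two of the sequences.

Pairwise Hamming distances:
  AD338 vs AD226: 6
  AD338 vs AD132: 3
  AD338 vs AD262: 7
  AD226 vs AD132: 8
  AD226 vs AD262: 10
  AD132 vs AD262: 9
The largest is 10, between AD226 and AD262.

10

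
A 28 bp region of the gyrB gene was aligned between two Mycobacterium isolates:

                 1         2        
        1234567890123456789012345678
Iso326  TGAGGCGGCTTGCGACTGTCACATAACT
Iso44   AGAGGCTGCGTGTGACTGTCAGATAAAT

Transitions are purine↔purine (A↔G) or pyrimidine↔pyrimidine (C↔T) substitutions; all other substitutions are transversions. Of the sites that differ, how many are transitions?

1

Mismatches occur at site 1 (T/A, transversion), site 7 (G/T, transversion), site 10 (T/G, transversion), site 13 (C/T, transition), site 22 (C/G, transversion), site 27 (C/A, transversion).
Of the 6 differences, 1 transition and 5 transversions, so the answer is 1.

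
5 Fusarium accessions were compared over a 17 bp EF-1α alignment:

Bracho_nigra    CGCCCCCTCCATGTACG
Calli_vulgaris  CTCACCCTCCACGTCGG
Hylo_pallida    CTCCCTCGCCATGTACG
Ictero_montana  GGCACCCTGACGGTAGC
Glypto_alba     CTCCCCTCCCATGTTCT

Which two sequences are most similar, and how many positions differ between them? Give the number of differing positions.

3

Pairwise Hamming distances:
  Bracho_nigra vs Calli_vulgaris: 5
  Bracho_nigra vs Hylo_pallida: 3
  Bracho_nigra vs Ictero_montana: 8
  Bracho_nigra vs Glypto_alba: 5
  Calli_vulgaris vs Hylo_pallida: 6
  Calli_vulgaris vs Ictero_montana: 8
  Calli_vulgaris vs Glypto_alba: 7
  Hylo_pallida vs Ictero_montana: 11
  Hylo_pallida vs Glypto_alba: 5
  Ictero_montana vs Glypto_alba: 12
The smallest is 3, between Bracho_nigra and Hylo_pallida.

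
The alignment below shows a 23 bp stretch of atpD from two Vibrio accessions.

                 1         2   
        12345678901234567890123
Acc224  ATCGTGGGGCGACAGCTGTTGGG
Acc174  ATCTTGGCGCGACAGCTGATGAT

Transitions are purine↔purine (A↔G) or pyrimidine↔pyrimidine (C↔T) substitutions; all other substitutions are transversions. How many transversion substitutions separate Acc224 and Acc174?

4

The sequences differ at positions 4 (G/T, transversion), 8 (G/C, transversion), 19 (T/A, transversion), 22 (G/A, transition), 23 (G/T, transversion).
Of the 5 differences, 1 transition and 4 transversions, so the answer is 4.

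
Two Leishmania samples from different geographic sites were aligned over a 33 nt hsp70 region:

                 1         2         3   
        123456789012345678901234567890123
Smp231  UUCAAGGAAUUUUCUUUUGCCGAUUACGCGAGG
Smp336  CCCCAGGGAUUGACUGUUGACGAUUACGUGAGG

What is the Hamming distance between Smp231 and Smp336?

9

Differing sites — 1:U/C; 2:U/C; 4:A/C; 8:A/G; 12:U/G; 13:U/A; 16:U/G; 20:C/A; 29:C/U.
That gives 9 mismatches out of 33 aligned sites, so the Hamming distance is 9.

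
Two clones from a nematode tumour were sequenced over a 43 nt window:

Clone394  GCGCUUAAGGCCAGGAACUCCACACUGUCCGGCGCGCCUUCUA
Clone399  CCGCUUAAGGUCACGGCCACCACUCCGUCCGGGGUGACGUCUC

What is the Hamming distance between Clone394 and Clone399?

Differing sites — 1:G/C; 11:C/U; 14:G/C; 16:A/G; 17:A/C; 19:U/A; 24:A/U; 26:U/C; 33:C/G; 35:C/U; 37:C/A; 39:U/G; 43:A/C.
That gives 13 mismatches out of 43 aligned sites, so the Hamming distance is 13.

13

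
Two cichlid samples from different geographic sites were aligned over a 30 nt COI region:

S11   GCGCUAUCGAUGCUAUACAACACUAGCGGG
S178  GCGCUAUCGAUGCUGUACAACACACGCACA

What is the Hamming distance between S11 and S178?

The sequences differ at positions 15 (A/G), 24 (U/A), 25 (A/C), 28 (G/A), 29 (G/C), 30 (G/A).
That gives 6 mismatches out of 30 aligned sites, so the Hamming distance is 6.

6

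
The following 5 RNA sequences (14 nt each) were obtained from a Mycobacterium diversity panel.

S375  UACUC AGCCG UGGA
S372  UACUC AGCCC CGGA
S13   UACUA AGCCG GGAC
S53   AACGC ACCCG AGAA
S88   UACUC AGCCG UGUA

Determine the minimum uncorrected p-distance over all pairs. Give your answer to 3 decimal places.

Pairwise Hamming distances:
  S375 vs S372: 2
  S375 vs S13: 4
  S375 vs S53: 5
  S375 vs S88: 1
  S372 vs S13: 5
  S372 vs S53: 6
  S372 vs S88: 3
  S13 vs S53: 6
  S13 vs S88: 4
  S53 vs S88: 5
The smallest is 1 mismatch, between S375 and S88; p = 1/14 = 0.071.

0.071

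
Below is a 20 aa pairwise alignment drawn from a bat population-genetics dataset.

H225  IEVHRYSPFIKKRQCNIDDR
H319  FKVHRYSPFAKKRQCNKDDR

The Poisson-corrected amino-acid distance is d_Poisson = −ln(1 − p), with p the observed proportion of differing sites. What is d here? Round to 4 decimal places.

Differing sites — 1:I/F; 2:E/K; 10:I/A; 17:I/K.
p = 4/20 = 0.200000.
d = −ln(1 − 0.200000) = −ln(0.800000) = 0.2231.

0.2231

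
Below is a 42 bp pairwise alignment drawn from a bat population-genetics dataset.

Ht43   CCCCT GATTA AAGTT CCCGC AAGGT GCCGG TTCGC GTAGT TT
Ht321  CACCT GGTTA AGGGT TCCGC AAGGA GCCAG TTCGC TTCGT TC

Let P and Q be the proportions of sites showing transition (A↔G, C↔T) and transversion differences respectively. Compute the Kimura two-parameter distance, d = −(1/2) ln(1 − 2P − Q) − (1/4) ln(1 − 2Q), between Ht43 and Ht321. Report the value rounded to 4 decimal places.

The sequences differ at positions 2 (C/A, transversion), 7 (A/G, transition), 12 (A/G, transition), 14 (T/G, transversion), 16 (C/T, transition), 25 (T/A, transversion), 29 (G/A, transition), 36 (G/T, transversion), 38 (A/C, transversion), 42 (T/C, transition).
Of the 10 differences, 5 transitions and 5 transversions over 42 sites: P = 5/42 = 0.119048, Q = 5/42 = 0.119048.
d = −0.5·ln(0.642856) − 0.25·ln(0.761904) = −0.5·(-0.441835) − 0.25·(-0.271935) = 0.2889.

0.2889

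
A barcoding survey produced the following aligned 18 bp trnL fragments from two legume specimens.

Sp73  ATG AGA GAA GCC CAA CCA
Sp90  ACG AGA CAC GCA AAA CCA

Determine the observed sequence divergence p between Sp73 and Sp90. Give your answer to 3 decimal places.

0.278

The sequences differ at positions 2 (T/C), 7 (G/C), 9 (A/C), 12 (C/A), 13 (C/A).
There are 5 differences over 18 sites, so p = 5/18 = 0.278.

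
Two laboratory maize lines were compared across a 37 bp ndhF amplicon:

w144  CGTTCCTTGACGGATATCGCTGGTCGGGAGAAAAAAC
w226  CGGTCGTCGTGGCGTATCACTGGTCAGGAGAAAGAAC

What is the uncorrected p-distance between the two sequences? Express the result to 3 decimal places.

0.270

Differing sites — 3:T/G; 6:C/G; 8:T/C; 10:A/T; 11:C/G; 13:G/C; 14:A/G; 19:G/A; 26:G/A; 34:A/G.
There are 10 differences over 37 sites, so p = 10/37 = 0.270.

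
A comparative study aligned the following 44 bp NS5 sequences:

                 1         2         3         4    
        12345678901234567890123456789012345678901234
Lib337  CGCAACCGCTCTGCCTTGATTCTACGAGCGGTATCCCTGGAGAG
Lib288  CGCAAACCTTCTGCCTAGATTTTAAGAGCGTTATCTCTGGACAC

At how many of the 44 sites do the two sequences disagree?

The sequences differ at positions 6 (C/A), 8 (G/C), 9 (C/T), 17 (T/A), 22 (C/T), 25 (C/A), 31 (G/T), 36 (C/T), 42 (G/C), 44 (G/C).
That gives 10 mismatches out of 44 aligned sites, so the Hamming distance is 10.

10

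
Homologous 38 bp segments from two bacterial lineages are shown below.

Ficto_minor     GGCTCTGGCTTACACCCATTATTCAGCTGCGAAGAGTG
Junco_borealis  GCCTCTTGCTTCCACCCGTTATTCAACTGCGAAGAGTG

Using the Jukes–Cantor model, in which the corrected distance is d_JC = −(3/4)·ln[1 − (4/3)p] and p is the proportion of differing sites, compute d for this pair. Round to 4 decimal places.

0.1447

The sequences differ at positions 2 (G/C), 7 (G/T), 12 (A/C), 18 (A/G), 26 (G/A).
p = 5/38 = 0.131579.
d = −0.75 · ln(1 − (4/3)·0.131579) = −0.75 · ln(0.824561) = −0.75 · (-0.192904) = 0.1447.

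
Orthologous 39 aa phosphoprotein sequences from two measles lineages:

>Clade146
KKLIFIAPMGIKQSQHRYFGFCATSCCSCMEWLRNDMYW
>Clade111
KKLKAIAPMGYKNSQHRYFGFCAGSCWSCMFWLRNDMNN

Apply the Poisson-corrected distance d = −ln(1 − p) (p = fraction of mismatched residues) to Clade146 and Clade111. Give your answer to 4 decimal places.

0.2624

The sequences differ at positions 4 (I/K), 5 (F/A), 11 (I/Y), 13 (Q/N), 24 (T/G), 27 (C/W), 31 (E/F), 38 (Y/N), 39 (W/N).
p = 9/39 = 0.230769.
d = −ln(1 − 0.230769) = −ln(0.769231) = 0.2624.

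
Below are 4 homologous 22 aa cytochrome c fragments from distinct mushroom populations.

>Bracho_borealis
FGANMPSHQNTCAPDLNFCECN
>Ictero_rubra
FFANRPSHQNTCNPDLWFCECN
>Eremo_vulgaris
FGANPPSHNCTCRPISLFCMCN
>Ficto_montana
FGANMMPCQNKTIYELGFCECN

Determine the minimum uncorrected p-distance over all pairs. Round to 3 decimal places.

0.182

Pairwise Hamming distances:
  Bracho_borealis vs Ictero_rubra: 4
  Bracho_borealis vs Eremo_vulgaris: 8
  Bracho_borealis vs Ficto_montana: 9
  Ictero_rubra vs Eremo_vulgaris: 9
  Ictero_rubra vs Ficto_montana: 11
  Eremo_vulgaris vs Ficto_montana: 14
The smallest is 4 mismatches, between Bracho_borealis and Ictero_rubra; p = 4/22 = 0.182.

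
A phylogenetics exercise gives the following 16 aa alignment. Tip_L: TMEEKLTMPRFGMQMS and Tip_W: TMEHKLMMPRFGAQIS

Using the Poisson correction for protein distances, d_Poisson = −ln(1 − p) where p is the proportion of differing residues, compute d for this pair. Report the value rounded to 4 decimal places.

Differing sites — 4:E/H; 7:T/M; 13:M/A; 15:M/I.
p = 4/16 = 0.250000.
d = −ln(1 − 0.250000) = −ln(0.750000) = 0.2877.

0.2877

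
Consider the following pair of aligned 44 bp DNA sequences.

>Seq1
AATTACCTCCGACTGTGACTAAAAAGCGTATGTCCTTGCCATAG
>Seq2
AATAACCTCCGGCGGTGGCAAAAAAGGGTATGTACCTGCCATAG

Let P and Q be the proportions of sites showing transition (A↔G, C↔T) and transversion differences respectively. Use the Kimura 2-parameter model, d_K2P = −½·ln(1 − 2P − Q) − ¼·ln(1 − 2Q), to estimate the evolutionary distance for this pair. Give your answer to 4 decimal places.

0.2083

The sequences differ at positions 4 (T/A, transversion), 12 (A/G, transition), 14 (T/G, transversion), 18 (A/G, transition), 20 (T/A, transversion), 27 (C/G, transversion), 34 (C/A, transversion), 36 (T/C, transition).
Of the 8 differences, 3 transitions and 5 transversions over 44 sites: P = 3/44 = 0.068182, Q = 5/44 = 0.113636.
d = −0.5·ln(0.750000) − 0.25·ln(0.772728) = −0.5·(-0.287682) − 0.25·(-0.257828) = 0.2083.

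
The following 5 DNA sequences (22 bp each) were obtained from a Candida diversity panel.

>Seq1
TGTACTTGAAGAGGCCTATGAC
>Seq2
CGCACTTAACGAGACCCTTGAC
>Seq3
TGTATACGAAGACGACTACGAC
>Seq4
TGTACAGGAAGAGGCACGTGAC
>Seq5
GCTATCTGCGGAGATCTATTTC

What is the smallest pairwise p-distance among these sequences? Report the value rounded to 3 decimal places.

Pairwise Hamming distances:
  Seq1 vs Seq2: 7
  Seq1 vs Seq3: 6
  Seq1 vs Seq4: 5
  Seq1 vs Seq5: 10
  Seq2 vs Seq3: 13
  Seq2 vs Seq4: 9
  Seq2 vs Seq5: 13
  Seq3 vs Seq4: 8
  Seq3 vs Seq5: 12
  Seq4 vs Seq5: 14
The smallest is 5 mismatches, between Seq1 and Seq4; p = 5/22 = 0.227.

0.227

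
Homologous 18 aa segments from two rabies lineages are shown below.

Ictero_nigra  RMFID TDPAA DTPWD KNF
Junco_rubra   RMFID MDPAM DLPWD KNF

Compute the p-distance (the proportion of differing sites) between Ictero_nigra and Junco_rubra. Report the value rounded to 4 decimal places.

0.1667

The sequences differ at positions 6 (T/M), 10 (A/M), 12 (T/L).
There are 3 differences over 18 sites, so p = 3/18 = 0.1667.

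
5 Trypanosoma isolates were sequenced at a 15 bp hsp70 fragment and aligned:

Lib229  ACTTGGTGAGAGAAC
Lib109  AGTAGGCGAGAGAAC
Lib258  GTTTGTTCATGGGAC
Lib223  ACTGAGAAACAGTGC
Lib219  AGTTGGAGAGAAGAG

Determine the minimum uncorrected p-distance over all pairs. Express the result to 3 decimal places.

0.200

Pairwise Hamming distances:
  Lib229 vs Lib109: 3
  Lib229 vs Lib258: 7
  Lib229 vs Lib223: 7
  Lib229 vs Lib219: 5
  Lib109 vs Lib258: 9
  Lib109 vs Lib223: 8
  Lib109 vs Lib219: 5
  Lib258 vs Lib223: 11
  Lib258 vs Lib219: 9
  Lib223 vs Lib219: 9
The smallest is 3 mismatches, between Lib229 and Lib109; p = 3/15 = 0.200.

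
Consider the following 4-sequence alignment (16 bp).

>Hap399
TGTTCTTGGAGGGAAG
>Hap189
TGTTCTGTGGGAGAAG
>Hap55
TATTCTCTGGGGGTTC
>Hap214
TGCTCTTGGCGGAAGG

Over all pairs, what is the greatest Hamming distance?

9

Pairwise Hamming distances:
  Hap399 vs Hap189: 4
  Hap399 vs Hap55: 7
  Hap399 vs Hap214: 4
  Hap189 vs Hap55: 6
  Hap189 vs Hap214: 7
  Hap55 vs Hap214: 9
The largest is 9, between Hap55 and Hap214.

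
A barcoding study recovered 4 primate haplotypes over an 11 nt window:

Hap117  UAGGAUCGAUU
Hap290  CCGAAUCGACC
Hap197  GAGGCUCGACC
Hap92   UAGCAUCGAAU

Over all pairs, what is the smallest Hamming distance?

Pairwise Hamming distances:
  Hap117 vs Hap290: 5
  Hap117 vs Hap197: 4
  Hap117 vs Hap92: 2
  Hap290 vs Hap197: 4
  Hap290 vs Hap92: 5
  Hap197 vs Hap92: 5
The smallest is 2, between Hap117 and Hap92.

2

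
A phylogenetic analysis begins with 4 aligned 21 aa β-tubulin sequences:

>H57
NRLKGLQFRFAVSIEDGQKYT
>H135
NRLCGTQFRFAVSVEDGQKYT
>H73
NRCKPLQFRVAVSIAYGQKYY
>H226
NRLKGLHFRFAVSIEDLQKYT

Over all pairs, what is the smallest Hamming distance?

Pairwise Hamming distances:
  H57 vs H135: 3
  H57 vs H73: 6
  H57 vs H226: 2
  H135 vs H73: 9
  H135 vs H226: 5
  H73 vs H226: 8
The smallest is 2, between H57 and H226.

2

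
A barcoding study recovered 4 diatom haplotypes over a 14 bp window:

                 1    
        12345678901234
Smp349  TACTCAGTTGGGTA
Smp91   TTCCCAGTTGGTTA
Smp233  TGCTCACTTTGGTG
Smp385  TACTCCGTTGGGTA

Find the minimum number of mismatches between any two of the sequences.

Pairwise Hamming distances:
  Smp349 vs Smp91: 3
  Smp349 vs Smp233: 4
  Smp349 vs Smp385: 1
  Smp91 vs Smp233: 6
  Smp91 vs Smp385: 4
  Smp233 vs Smp385: 5
The smallest is 1, between Smp349 and Smp385.

1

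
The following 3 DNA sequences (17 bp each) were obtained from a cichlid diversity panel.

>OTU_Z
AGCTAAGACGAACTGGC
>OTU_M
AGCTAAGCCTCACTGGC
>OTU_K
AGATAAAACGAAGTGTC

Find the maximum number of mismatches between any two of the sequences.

7

Pairwise Hamming distances:
  OTU_Z vs OTU_M: 3
  OTU_Z vs OTU_K: 4
  OTU_M vs OTU_K: 7
The largest is 7, between OTU_M and OTU_K.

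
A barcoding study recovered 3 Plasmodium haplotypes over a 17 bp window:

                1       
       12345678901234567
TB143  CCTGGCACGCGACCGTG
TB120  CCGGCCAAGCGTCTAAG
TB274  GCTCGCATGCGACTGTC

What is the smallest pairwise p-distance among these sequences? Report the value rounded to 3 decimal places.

0.294

Pairwise Hamming distances:
  TB143 vs TB120: 7
  TB143 vs TB274: 5
  TB120 vs TB274: 9
The smallest is 5 mismatches, between TB143 and TB274; p = 5/17 = 0.294.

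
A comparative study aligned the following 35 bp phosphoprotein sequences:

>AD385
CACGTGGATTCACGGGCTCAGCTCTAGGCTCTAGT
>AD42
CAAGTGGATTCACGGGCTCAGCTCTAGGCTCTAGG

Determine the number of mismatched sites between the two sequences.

2

The sequences differ at positions 3 (C/A), 35 (T/G).
That gives 2 mismatches out of 35 aligned sites, so the Hamming distance is 2.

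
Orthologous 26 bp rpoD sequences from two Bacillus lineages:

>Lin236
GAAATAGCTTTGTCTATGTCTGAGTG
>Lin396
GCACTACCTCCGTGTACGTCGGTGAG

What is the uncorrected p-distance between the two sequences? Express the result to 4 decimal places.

0.3846

Differing sites — 2:A/C; 4:A/C; 7:G/C; 10:T/C; 11:T/C; 14:C/G; 17:T/C; 21:T/G; 23:A/T; 25:T/A.
There are 10 differences over 26 sites, so p = 10/26 = 0.3846.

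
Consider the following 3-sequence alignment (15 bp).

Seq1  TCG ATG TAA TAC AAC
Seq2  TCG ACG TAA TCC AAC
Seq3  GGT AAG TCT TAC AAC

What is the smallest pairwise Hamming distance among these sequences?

Pairwise Hamming distances:
  Seq1 vs Seq2: 2
  Seq1 vs Seq3: 6
  Seq2 vs Seq3: 7
The smallest is 2, between Seq1 and Seq2.

2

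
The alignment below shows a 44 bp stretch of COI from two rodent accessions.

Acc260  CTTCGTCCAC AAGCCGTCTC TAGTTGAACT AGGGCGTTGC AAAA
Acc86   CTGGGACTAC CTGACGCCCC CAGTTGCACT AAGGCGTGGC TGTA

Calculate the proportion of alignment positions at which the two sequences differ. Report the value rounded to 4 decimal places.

0.3636

Differing sites — 3:T/G; 4:C/G; 6:T/A; 8:C/T; 11:A/C; 12:A/T; 14:C/A; 17:T/C; 19:T/C; 21:T/C; 27:A/C; 32:G/A; 38:T/G; 41:A/T; 42:A/G; 43:A/T.
There are 16 differences over 44 sites, so p = 16/44 = 0.3636.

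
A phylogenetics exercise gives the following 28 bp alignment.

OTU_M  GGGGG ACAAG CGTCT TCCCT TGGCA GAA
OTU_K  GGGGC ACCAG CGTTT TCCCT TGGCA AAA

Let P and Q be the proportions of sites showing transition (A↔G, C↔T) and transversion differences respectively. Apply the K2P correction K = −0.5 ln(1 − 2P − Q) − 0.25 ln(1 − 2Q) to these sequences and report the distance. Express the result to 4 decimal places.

0.1591

Differing sites — 5:G/C (Tv); 8:A/C (Tv); 14:C/T (Ti); 26:G/A (Ti).
Of the 4 differences, 2 transitions and 2 transversions over 28 sites: P = 2/28 = 0.071429, Q = 2/28 = 0.071429.
d = −0.5·ln(0.785713) − 0.25·ln(0.857142) = −0.5·(-0.241164) − 0.25·(-0.154152) = 0.1591.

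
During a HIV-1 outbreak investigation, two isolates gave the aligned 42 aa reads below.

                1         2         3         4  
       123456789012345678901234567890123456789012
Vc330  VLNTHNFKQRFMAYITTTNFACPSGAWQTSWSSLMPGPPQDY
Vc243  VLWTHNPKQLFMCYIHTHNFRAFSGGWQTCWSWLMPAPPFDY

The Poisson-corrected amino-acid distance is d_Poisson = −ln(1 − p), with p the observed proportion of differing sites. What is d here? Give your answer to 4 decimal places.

0.4055

The sequences differ at positions 3 (N/W), 7 (F/P), 10 (R/L), 13 (A/C), 16 (T/H), 18 (T/H), 21 (A/R), 22 (C/A), 23 (P/F), 26 (A/G), 30 (S/C), 33 (S/W), 37 (G/A), 40 (Q/F).
p = 14/42 = 0.333333.
d = −ln(1 − 0.333333) = −ln(0.666667) = 0.4055.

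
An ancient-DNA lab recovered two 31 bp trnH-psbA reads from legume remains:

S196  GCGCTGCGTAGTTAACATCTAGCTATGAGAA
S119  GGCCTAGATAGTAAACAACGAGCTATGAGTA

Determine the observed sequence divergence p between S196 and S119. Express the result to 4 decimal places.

The sequences differ at positions 2 (C/G), 3 (G/C), 6 (G/A), 7 (C/G), 8 (G/A), 13 (T/A), 18 (T/A), 20 (T/G), 30 (A/T).
There are 9 differences over 31 sites, so p = 9/31 = 0.2903.

0.2903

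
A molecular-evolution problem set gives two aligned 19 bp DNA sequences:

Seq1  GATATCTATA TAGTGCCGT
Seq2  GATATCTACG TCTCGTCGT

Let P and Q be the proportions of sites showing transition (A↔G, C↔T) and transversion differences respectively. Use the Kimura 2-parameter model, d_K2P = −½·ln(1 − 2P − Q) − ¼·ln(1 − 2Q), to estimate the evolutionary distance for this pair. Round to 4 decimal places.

The sequences differ at positions 9 (T/C, transition), 10 (A/G, transition), 12 (A/C, transversion), 13 (G/T, transversion), 14 (T/C, transition), 16 (C/T, transition).
Of the 6 differences, 4 transitions and 2 transversions over 19 sites: P = 4/19 = 0.210526, Q = 2/19 = 0.105263.
d = −0.5·ln(0.473685) − 0.25·ln(0.789474) = −0.5·(-0.747213) − 0.25·(-0.236388) = 0.4327.

0.4327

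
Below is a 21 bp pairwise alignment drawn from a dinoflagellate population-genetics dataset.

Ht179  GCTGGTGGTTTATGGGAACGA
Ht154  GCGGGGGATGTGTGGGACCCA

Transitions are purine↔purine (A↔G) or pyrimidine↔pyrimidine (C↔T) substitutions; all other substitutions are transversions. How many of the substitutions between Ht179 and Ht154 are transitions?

2

Differing sites — 3:T/G (Tv); 6:T/G (Tv); 8:G/A (Ti); 10:T/G (Tv); 12:A/G (Ti); 18:A/C (Tv); 20:G/C (Tv).
Of the 7 differences, 2 transitions and 5 transversions, so the answer is 2.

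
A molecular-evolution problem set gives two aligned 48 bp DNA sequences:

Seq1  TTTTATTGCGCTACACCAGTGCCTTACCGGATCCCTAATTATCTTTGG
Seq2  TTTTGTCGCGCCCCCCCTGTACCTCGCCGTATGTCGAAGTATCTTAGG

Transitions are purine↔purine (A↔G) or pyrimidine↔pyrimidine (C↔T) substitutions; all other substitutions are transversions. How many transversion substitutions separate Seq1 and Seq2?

The sequences differ at positions 5 (A/G, transition), 7 (T/C, transition), 12 (T/C, transition), 13 (A/C, transversion), 15 (A/C, transversion), 18 (A/T, transversion), 21 (G/A, transition), 25 (T/C, transition), 26 (A/G, transition), 30 (G/T, transversion), 33 (C/G, transversion), 34 (C/T, transition), 36 (T/G, transversion), 39 (T/G, transversion), 46 (T/A, transversion).
Of the 15 differences, 7 transitions and 8 transversions, so the answer is 8.

8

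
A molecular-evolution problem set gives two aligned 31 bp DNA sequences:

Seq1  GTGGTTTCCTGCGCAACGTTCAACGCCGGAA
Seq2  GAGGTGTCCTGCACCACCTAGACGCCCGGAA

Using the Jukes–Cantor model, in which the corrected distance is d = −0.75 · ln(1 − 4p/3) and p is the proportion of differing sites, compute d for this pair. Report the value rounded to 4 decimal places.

0.4217

Mismatches occur at site 2 (T→A), site 6 (T→G), site 13 (G→A), site 15 (A→C), site 18 (G→C), site 20 (T→A), site 21 (C→G), site 23 (A→C), site 24 (C→G), site 25 (G→C).
p = 10/31 = 0.322581.
d = −0.75 · ln(1 − (4/3)·0.322581) = −0.75 · ln(0.569892) = −0.75 · (-0.562308) = 0.4217.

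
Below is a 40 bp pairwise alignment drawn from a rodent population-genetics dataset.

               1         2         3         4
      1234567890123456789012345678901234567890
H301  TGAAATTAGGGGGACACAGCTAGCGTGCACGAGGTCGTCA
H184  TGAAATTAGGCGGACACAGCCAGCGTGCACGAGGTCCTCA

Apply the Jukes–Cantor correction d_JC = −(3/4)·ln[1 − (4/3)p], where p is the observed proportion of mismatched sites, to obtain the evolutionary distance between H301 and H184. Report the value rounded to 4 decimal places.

0.0790

Differing sites — 11:G/C; 21:T/C; 37:G/C.
p = 3/40 = 0.075000.
d = −0.75 · ln(1 − (4/3)·0.075000) = −0.75 · ln(0.900000) = −0.75 · (-0.105361) = 0.0790.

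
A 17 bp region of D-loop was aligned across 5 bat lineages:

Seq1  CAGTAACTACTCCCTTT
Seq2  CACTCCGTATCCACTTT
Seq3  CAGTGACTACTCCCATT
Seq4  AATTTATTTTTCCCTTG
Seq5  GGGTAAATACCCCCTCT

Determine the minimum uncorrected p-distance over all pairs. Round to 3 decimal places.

Pairwise Hamming distances:
  Seq1 vs Seq2: 7
  Seq1 vs Seq3: 2
  Seq1 vs Seq4: 7
  Seq1 vs Seq5: 5
  Seq2 vs Seq3: 8
  Seq2 vs Seq4: 9
  Seq2 vs Seq5: 9
  Seq3 vs Seq4: 8
  Seq3 vs Seq5: 7
  Seq4 vs Seq5: 10
The smallest is 2 mismatches, between Seq1 and Seq3; p = 2/17 = 0.118.

0.118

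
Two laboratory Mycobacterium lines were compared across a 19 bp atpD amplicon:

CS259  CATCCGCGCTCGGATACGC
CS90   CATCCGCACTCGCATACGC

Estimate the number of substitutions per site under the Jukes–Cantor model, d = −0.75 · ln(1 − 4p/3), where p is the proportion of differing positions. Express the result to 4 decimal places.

Differing sites — 8:G/A; 13:G/C.
p = 2/19 = 0.105263.
d = −0.75 · ln(1 − (4/3)·0.105263) = −0.75 · ln(0.859649) = −0.75 · (-0.151231) = 0.1134.

0.1134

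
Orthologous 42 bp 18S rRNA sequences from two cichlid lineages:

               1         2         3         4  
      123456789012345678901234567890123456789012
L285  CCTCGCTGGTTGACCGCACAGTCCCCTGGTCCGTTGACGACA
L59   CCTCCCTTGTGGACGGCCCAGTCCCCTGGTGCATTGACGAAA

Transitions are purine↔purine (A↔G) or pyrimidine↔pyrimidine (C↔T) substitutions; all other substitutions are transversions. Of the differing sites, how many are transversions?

7

Differing sites — 5:G/C (Tv); 8:G/T (Tv); 11:T/G (Tv); 15:C/G (Tv); 18:A/C (Tv); 31:C/G (Tv); 33:G/A (Ti); 41:C/A (Tv).
Of the 8 differences, 1 transition and 7 transversions, so the answer is 7.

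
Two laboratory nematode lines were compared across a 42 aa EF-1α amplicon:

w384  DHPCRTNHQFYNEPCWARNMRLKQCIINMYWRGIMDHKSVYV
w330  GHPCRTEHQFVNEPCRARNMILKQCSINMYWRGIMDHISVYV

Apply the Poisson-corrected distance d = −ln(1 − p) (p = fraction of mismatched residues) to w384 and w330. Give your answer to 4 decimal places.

0.1823

Differing sites — 1:D/G; 7:N/E; 11:Y/V; 16:W/R; 21:R/I; 26:I/S; 38:K/I.
p = 7/42 = 0.166667.
d = −ln(1 − 0.166667) = −ln(0.833333) = 0.1823.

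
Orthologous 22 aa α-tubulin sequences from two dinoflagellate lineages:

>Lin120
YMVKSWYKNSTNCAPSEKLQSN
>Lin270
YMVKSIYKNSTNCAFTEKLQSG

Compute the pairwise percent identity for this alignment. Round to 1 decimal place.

81.8%

The sequences differ at positions 6 (W/I), 15 (P/F), 16 (S/T), 22 (N/G).
18 of the 22 sites match, so the percent identity is 18/22 × 100 = 81.8%.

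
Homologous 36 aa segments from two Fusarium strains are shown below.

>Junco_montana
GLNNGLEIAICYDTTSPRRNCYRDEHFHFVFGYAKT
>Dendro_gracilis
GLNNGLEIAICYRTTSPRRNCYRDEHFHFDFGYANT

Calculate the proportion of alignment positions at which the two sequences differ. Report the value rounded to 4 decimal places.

Differing sites — 13:D/R; 30:V/D; 35:K/N.
There are 3 differences over 36 sites, so p = 3/36 = 0.0833.

0.0833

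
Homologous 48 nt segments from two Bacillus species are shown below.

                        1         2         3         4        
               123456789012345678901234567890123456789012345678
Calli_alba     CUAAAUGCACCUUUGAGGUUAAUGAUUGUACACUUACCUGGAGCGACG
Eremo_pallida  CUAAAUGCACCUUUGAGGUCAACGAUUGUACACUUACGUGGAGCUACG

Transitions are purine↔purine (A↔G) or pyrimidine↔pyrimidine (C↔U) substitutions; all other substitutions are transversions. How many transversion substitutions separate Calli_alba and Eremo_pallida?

The sequences differ at positions 20 (U/C, transition), 23 (U/C, transition), 38 (C/G, transversion), 45 (G/U, transversion).
Of the 4 differences, 2 transitions and 2 transversions, so the answer is 2.

2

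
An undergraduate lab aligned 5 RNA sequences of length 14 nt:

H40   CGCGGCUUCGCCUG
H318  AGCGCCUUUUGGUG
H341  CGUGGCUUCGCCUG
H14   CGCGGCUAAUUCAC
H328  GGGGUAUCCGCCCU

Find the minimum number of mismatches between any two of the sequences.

Pairwise Hamming distances:
  H40 vs H318: 6
  H40 vs H341: 1
  H40 vs H14: 6
  H40 vs H328: 7
  H318 vs H341: 7
  H318 vs H14: 8
  H318 vs H328: 11
  H341 vs H14: 7
  H341 vs H328: 7
  H14 vs H328: 10
The smallest is 1, between H40 and H341.

1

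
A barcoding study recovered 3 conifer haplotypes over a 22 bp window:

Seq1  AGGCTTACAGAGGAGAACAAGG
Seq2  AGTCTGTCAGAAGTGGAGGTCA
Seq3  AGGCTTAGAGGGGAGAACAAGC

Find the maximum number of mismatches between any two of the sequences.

Pairwise Hamming distances:
  Seq1 vs Seq2: 11
  Seq1 vs Seq3: 3
  Seq2 vs Seq3: 13
The largest is 13, between Seq2 and Seq3.

13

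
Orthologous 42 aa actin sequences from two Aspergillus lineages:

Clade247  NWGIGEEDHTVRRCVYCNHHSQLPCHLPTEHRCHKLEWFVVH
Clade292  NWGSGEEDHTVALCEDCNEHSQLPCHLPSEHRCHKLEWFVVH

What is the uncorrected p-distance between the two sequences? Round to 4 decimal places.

0.1667

Differing sites — 4:I/S; 12:R/A; 13:R/L; 15:V/E; 16:Y/D; 19:H/E; 29:T/S.
There are 7 differences over 42 sites, so p = 7/42 = 0.1667.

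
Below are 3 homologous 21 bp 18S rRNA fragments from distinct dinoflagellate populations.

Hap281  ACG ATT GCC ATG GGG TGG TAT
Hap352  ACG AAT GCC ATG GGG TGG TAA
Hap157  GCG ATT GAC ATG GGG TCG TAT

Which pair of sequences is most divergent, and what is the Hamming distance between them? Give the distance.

5

Pairwise Hamming distances:
  Hap281 vs Hap352: 2
  Hap281 vs Hap157: 3
  Hap352 vs Hap157: 5
The largest is 5, between Hap352 and Hap157.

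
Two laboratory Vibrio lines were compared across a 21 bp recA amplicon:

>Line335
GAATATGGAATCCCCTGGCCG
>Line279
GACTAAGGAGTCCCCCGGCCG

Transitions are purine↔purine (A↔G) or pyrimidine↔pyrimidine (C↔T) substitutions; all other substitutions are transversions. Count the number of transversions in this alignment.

The sequences differ at positions 3 (A/C, transversion), 6 (T/A, transversion), 10 (A/G, transition), 16 (T/C, transition).
Of the 4 differences, 2 transitions and 2 transversions, so the answer is 2.

2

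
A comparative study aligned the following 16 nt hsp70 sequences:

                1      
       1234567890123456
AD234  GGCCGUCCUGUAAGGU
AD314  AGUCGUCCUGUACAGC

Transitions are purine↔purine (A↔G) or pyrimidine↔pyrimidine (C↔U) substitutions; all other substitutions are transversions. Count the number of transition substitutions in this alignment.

The sequences differ at positions 1 (G/A, transition), 3 (C/U, transition), 13 (A/C, transversion), 14 (G/A, transition), 16 (U/C, transition).
Of the 5 differences, 4 transitions and 1 transversion, so the answer is 4.

4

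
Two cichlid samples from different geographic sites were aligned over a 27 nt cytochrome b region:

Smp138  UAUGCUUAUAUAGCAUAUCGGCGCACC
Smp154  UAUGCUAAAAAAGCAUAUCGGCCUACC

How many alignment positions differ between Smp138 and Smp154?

5

Differing sites — 7:U/A; 9:U/A; 11:U/A; 23:G/C; 24:C/U.
That gives 5 mismatches out of 27 aligned sites, so the Hamming distance is 5.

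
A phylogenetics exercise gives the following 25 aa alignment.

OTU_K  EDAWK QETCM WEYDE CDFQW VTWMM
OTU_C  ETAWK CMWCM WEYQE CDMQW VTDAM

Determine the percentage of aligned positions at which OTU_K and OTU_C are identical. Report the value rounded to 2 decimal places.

68.00%

Mismatches occur at site 2 (D/T), site 6 (Q/C), site 7 (E/M), site 8 (T/W), site 14 (D/Q), site 18 (F/M), site 23 (W/D), site 24 (M/A).
17 of the 25 sites match, so the percent identity is 17/25 × 100 = 68.00%.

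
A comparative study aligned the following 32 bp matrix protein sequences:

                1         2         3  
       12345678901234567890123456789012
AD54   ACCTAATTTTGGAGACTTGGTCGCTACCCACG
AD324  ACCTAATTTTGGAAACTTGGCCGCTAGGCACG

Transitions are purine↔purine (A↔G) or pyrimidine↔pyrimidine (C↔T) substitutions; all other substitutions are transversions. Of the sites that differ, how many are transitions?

Differing sites — 14:G/A (Ti); 21:T/C (Ti); 27:C/G (Tv); 28:C/G (Tv).
Of the 4 differences, 2 transitions and 2 transversions, so the answer is 2.

2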